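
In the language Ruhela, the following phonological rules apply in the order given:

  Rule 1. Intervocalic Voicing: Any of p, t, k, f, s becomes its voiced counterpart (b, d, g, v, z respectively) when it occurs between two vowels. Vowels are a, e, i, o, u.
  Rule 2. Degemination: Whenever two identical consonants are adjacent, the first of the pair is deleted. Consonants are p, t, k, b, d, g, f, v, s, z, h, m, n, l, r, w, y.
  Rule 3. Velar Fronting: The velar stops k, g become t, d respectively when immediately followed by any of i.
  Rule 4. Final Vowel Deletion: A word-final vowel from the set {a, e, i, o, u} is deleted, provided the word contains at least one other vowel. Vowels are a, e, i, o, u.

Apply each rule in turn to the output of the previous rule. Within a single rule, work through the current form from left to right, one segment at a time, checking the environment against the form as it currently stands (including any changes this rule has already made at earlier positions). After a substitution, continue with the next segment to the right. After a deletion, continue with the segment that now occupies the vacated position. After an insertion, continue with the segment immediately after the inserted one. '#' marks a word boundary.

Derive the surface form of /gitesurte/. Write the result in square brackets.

Rule 1 Intervocalic Voicing: [gitesurte] → [gidezurte]
Rule 2 Degemination: no change — [gidezurte]
Rule 3 Velar Fronting: [gidezurte] → [didezurte]
Rule 4 Final Vowel Deletion: [didezurte] → [didezurt]

[didezurt]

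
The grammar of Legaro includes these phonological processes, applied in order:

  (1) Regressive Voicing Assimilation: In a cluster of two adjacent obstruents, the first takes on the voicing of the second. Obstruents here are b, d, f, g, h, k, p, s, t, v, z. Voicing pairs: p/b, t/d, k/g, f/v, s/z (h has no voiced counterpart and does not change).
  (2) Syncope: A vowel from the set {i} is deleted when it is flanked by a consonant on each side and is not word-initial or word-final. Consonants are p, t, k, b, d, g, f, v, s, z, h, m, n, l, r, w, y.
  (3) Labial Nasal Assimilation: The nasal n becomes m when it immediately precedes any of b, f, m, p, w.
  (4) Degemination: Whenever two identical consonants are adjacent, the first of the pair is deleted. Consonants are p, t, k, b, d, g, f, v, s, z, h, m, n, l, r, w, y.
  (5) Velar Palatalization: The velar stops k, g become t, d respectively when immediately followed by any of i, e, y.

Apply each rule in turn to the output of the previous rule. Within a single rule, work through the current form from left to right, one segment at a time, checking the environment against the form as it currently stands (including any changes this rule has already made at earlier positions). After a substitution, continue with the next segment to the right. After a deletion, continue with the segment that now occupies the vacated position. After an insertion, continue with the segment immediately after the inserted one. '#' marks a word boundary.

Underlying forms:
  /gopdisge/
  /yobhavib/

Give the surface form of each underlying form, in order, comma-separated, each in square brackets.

[gobdzde], [yophavb]

/gopdisge/:
  (1) Regressive Voicing Assimilation: [gopdisge] → [gobdizge]
  (2) Syncope: [gobdizge] → [gobdzge]
  (3) Labial Nasal Assimilation: no change — [gobdzge]
  (4) Degemination: no change — [gobdzge]
  (5) Velar Palatalization: [gobdzge] → [gobdzde]
/yobhavib/:
  (1) Regressive Voicing Assimilation: [yobhavib] → [yophavib]
  (2) Syncope: [yophavib] → [yophavb]
  (3) Labial Nasal Assimilation: no change — [yophavb]
  (4) Degemination: no change — [yophavb]
  (5) Velar Palatalization: no change — [yophavb]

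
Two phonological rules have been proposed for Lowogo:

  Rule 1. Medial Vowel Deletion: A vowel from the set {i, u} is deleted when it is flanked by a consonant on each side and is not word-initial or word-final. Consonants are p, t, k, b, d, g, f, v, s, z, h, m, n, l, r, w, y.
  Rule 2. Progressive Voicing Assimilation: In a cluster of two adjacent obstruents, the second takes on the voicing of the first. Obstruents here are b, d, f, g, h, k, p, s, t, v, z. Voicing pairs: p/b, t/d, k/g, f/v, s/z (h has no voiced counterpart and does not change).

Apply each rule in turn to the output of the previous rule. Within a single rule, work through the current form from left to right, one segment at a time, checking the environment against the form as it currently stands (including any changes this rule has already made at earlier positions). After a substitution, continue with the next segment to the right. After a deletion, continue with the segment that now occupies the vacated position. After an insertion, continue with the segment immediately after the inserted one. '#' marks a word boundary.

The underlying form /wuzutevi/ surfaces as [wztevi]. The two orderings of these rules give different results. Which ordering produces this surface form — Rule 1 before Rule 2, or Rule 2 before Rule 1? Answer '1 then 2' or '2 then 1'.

Order 1 then 2:
  1 Medial Vowel Deletion: [wuzutevi] → [wztevi]
  2 Progressive Voicing Assimilation: [wztevi] → [wzdevi]
  result: [wzdevi]
Order 2 then 1:
  2 Progressive Voicing Assimilation: no change — [wuzutevi]
  1 Medial Vowel Deletion: [wuzutevi] → [wztevi]
  result: [wztevi]

2 then 1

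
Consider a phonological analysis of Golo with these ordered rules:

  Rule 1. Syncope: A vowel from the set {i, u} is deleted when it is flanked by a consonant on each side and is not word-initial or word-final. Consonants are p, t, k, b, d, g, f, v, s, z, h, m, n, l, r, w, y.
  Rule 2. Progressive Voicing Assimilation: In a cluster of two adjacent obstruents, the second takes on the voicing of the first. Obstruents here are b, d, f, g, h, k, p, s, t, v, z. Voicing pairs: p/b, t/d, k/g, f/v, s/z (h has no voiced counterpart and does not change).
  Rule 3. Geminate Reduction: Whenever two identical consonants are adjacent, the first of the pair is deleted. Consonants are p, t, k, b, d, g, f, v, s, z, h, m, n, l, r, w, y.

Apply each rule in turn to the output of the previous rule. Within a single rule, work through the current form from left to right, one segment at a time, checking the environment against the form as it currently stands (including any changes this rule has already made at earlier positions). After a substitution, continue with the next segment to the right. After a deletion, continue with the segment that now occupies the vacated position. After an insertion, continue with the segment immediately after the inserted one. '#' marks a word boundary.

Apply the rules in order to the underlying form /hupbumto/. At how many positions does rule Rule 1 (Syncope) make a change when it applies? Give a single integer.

Rule 1 Syncope: [hupbumto] → [hpbmto]
Rule 2 Progressive Voicing Assimilation: [hpbmto] → [hppmto]
Rule 3 Geminate Reduction: [hppmto] → [hpmto]
Rule Rule 1 changed 2 position(s).

2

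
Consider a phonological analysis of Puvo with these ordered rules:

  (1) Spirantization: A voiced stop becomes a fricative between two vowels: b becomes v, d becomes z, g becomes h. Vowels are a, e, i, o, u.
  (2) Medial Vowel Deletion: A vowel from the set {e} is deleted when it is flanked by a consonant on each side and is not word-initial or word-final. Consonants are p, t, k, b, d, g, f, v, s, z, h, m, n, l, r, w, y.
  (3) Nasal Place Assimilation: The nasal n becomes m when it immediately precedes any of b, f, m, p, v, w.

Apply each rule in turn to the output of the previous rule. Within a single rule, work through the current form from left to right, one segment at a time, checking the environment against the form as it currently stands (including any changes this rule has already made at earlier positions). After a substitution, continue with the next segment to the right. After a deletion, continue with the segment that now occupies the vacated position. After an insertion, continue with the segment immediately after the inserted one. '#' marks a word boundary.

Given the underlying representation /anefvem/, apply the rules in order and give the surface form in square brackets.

[amfvm]

(1) Spirantization: no change — [anefvem]
(2) Medial Vowel Deletion: [anefvem] → [anfvm]
(3) Nasal Place Assimilation: [anfvm] → [amfvm]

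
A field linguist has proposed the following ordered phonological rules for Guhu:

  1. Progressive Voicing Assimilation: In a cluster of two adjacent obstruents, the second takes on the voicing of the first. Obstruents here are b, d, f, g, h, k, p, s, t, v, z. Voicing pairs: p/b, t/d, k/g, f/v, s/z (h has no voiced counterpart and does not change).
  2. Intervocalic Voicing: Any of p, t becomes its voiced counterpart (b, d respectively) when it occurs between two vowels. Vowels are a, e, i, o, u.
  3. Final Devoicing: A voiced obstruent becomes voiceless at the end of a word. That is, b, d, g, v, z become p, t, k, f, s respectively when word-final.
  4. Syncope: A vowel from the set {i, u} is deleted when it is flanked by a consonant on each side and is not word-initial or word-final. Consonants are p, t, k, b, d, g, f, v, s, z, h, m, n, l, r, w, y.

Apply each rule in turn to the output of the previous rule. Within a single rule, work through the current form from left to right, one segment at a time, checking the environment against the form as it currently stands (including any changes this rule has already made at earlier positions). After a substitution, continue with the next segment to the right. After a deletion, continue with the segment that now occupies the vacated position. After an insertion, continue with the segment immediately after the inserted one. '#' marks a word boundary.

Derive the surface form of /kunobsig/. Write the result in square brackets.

1 Progressive Voicing Assimilation: [kunobsig] → [kunobzig]
2 Intervocalic Voicing: no change — [kunobzig]
3 Final Devoicing: [kunobzig] → [kunobzik]
4 Syncope: [kunobzik] → [knobzk]

[knobzk]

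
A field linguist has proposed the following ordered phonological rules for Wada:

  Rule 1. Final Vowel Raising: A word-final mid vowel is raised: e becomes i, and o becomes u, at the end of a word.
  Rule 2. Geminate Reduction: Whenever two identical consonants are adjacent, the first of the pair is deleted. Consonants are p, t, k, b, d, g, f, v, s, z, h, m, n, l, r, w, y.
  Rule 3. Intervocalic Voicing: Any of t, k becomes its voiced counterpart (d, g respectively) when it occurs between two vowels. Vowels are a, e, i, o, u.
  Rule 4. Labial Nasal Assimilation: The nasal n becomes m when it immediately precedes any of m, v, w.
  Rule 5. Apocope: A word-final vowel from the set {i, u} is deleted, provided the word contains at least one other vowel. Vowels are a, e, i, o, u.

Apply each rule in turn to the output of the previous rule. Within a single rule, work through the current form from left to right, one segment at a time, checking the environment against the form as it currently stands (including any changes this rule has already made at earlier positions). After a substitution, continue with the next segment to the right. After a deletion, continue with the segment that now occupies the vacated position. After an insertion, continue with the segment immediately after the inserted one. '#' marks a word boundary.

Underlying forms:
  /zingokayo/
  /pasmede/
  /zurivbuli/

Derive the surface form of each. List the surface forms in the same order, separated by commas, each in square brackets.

/zingokayo/:
  Rule 1 Final Vowel Raising: [zingokayo] → [zingokayu]
  Rule 2 Geminate Reduction: no change — [zingokayu]
  Rule 3 Intervocalic Voicing: [zingokayu] → [zingogayu]
  Rule 4 Labial Nasal Assimilation: no change — [zingogayu]
  Rule 5 Apocope: [zingogayu] → [zingogay]
/pasmede/:
  Rule 1 Final Vowel Raising: [pasmede] → [pasmedi]
  Rule 2 Geminate Reduction: no change — [pasmedi]
  Rule 3 Intervocalic Voicing: no change — [pasmedi]
  Rule 4 Labial Nasal Assimilation: no change — [pasmedi]
  Rule 5 Apocope: [pasmedi] → [pasmed]
/zurivbuli/:
  Rule 1 Final Vowel Raising: no change — [zurivbuli]
  Rule 2 Geminate Reduction: no change — [zurivbuli]
  Rule 3 Intervocalic Voicing: no change — [zurivbuli]
  Rule 4 Labial Nasal Assimilation: no change — [zurivbuli]
  Rule 5 Apocope: [zurivbuli] → [zurivbul]

[zingogay], [pasmed], [zurivbul]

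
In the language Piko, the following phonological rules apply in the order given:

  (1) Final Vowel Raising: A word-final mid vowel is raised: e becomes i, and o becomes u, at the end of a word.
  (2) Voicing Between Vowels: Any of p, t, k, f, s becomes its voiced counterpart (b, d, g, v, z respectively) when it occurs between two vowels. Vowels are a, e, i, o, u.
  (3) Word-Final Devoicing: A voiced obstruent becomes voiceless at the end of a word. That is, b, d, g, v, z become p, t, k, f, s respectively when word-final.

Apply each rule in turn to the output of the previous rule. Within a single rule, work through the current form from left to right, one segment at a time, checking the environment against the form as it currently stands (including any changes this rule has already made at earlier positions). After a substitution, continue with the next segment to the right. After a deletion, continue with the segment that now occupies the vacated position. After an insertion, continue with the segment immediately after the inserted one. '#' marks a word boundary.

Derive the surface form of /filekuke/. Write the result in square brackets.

(1) Final Vowel Raising: [filekuke] → [filekuki]
(2) Voicing Between Vowels: [filekuki] → [filegugi]
(3) Word-Final Devoicing: no change — [filegugi]

[filegugi]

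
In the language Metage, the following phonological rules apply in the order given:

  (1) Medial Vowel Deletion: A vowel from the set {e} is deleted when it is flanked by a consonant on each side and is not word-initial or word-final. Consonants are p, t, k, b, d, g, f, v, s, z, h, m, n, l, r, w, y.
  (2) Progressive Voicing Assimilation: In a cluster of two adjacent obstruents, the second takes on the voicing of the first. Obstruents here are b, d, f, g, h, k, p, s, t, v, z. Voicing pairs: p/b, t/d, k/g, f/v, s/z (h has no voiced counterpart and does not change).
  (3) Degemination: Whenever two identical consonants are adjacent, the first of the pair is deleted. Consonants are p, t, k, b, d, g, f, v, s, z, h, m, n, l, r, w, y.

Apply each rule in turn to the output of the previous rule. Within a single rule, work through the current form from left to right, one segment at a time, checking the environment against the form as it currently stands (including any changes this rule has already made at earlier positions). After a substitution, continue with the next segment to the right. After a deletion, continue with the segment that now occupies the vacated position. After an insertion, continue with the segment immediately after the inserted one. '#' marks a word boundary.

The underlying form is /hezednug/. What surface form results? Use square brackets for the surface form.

[hstnug]

(1) Medial Vowel Deletion: [hezednug] → [hzdnug]
(2) Progressive Voicing Assimilation: [hzdnug] → [hstnug]
(3) Degemination: no change — [hstnug]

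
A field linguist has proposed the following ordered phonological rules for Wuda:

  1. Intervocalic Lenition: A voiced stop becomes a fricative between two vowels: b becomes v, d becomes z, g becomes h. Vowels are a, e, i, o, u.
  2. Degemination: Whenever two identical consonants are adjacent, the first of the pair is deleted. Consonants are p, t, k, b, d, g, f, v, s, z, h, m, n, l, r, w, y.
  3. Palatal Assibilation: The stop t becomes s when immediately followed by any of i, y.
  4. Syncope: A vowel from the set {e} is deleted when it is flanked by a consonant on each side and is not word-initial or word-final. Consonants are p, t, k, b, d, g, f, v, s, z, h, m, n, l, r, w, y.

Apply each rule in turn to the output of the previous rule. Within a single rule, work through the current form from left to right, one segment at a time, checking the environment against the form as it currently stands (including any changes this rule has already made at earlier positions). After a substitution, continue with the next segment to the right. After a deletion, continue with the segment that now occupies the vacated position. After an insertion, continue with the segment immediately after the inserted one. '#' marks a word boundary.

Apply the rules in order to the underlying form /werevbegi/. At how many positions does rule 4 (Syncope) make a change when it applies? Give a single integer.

1 Intervocalic Lenition: [werevbegi] → [werevbehi]
2 Degemination: no change — [werevbehi]
3 Palatal Assibilation: no change — [werevbehi]
4 Syncope: [werevbehi] → [wrvbhi]
Rule 4 changed 3 position(s).

3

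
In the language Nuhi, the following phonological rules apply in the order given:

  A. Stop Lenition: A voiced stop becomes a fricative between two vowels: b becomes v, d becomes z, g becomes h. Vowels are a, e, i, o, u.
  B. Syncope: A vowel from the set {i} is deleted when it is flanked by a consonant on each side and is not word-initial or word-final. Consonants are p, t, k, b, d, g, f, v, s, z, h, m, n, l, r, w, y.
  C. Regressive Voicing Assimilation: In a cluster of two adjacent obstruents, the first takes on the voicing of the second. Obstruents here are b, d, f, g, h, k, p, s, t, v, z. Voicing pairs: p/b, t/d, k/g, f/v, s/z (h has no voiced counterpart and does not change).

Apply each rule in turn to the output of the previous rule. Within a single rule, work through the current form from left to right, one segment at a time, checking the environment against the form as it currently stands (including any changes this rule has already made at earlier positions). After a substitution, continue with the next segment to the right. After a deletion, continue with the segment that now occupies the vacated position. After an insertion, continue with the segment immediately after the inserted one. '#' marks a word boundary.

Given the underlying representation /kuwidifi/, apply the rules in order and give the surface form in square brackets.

[kuwsfi]

A Stop Lenition: [kuwidifi] → [kuwizifi]
B Syncope: [kuwizifi] → [kuwzfi]
C Regressive Voicing Assimilation: [kuwzfi] → [kuwsfi]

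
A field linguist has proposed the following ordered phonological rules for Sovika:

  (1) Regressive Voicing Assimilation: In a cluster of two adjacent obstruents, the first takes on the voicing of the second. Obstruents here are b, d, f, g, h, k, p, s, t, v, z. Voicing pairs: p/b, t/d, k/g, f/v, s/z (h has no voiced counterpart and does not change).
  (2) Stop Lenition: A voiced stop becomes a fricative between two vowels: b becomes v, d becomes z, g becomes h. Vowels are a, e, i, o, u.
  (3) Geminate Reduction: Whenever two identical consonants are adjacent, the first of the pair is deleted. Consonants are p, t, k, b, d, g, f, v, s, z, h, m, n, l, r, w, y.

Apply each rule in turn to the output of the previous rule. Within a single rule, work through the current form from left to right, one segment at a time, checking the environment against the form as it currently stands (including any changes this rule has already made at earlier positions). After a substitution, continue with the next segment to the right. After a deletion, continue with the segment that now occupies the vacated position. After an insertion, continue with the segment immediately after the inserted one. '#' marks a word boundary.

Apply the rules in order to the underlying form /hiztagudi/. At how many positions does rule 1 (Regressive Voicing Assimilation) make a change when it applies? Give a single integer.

1

(1) Regressive Voicing Assimilation: [hiztagudi] → [histagudi]
(2) Stop Lenition: [histagudi] → [histahuzi]
(3) Geminate Reduction: no change — [histahuzi]
Rule 1 changed 1 position(s).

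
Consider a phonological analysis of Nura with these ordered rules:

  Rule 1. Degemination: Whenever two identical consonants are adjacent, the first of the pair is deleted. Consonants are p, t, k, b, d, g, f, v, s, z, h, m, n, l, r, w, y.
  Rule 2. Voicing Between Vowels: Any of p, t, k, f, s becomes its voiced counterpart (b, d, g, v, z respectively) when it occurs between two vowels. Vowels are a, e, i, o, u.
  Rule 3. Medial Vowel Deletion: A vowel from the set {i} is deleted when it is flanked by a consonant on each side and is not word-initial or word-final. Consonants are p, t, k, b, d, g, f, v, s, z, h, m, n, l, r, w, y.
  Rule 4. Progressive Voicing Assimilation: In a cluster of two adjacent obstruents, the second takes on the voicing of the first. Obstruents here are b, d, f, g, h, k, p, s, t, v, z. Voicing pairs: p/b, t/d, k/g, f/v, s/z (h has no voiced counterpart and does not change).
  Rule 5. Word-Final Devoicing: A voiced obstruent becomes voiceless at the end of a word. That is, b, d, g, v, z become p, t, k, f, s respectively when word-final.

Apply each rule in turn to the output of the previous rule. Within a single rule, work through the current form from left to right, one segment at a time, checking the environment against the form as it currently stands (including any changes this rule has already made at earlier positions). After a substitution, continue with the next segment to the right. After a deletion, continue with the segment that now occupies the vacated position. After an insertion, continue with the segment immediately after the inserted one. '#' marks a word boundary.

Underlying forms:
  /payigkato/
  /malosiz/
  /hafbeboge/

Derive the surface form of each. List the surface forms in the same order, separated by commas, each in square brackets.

/payigkato/:
  Rule 1 Degemination: no change — [payigkato]
  Rule 2 Voicing Between Vowels: [payigkato] → [payigkado]
  Rule 3 Medial Vowel Deletion: [payigkado] → [paygkado]
  Rule 4 Progressive Voicing Assimilation: [paygkado] → [payggado]
  Rule 5 Word-Final Devoicing: no change — [payggado]
/malosiz/:
  Rule 1 Degemination: no change — [malosiz]
  Rule 2 Voicing Between Vowels: [malosiz] → [maloziz]
  Rule 3 Medial Vowel Deletion: [maloziz] → [malozz]
  Rule 4 Progressive Voicing Assimilation: no change — [malozz]
  Rule 5 Word-Final Devoicing: [malozz] → [malozs]
/hafbeboge/:
  Rule 1 Degemination: no change — [hafbeboge]
  Rule 2 Voicing Between Vowels: no change — [hafbeboge]
  Rule 3 Medial Vowel Deletion: no change — [hafbeboge]
  Rule 4 Progressive Voicing Assimilation: [hafbeboge] → [hafpeboge]
  Rule 5 Word-Final Devoicing: no change — [hafpeboge]

[payggado], [malozs], [hafpeboge]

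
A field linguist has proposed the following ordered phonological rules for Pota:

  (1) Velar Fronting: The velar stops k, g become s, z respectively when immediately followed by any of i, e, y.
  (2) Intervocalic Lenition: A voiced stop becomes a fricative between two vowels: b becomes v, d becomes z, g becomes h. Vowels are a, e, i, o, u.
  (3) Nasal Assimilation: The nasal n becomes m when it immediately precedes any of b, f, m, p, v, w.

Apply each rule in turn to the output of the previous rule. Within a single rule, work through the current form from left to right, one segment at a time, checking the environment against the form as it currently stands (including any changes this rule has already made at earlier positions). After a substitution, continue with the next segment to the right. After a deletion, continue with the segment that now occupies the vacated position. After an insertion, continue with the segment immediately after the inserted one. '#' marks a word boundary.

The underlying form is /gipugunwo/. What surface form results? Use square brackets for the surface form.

(1) Velar Fronting: [gipugunwo] → [zipugunwo]
(2) Intervocalic Lenition: [zipugunwo] → [zipuhunwo]
(3) Nasal Assimilation: [zipuhunwo] → [zipuhumwo]

[zipuhumwo]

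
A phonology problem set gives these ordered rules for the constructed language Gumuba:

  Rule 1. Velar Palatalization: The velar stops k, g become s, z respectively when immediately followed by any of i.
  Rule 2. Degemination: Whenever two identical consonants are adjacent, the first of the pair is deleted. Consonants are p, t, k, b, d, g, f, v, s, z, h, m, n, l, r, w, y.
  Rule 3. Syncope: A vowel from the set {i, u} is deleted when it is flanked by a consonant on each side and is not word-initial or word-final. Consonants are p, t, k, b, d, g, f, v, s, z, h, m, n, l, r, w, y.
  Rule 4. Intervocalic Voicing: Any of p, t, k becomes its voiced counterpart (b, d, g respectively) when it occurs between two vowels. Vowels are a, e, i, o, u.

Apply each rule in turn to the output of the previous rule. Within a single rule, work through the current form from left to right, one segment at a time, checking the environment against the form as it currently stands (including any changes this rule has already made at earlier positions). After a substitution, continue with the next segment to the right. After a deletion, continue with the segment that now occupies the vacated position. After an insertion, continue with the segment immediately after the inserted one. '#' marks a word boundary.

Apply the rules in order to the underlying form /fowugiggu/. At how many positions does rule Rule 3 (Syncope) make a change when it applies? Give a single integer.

2

Rule 1 Velar Palatalization: [fowugiggu] → [fowuziggu]
Rule 2 Degemination: [fowuziggu] → [fowuzigu]
Rule 3 Syncope: [fowuzigu] → [fowzgu]
Rule 4 Intervocalic Voicing: no change — [fowzgu]
Rule Rule 3 changed 2 position(s).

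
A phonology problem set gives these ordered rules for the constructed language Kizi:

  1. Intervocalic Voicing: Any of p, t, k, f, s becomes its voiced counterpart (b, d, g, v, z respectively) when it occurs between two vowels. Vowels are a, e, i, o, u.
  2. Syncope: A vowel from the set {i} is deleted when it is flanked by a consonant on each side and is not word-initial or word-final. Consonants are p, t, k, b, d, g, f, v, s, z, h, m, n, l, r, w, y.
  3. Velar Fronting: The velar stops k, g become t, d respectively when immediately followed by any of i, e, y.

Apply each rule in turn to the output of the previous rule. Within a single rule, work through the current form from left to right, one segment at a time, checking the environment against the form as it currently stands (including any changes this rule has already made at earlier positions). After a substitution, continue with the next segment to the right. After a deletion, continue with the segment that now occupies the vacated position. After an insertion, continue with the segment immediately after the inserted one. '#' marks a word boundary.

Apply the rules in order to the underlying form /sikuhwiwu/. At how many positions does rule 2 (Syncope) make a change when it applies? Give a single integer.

2

1 Intervocalic Voicing: [sikuhwiwu] → [siguhwiwu]
2 Syncope: [siguhwiwu] → [sguhwwu]
3 Velar Fronting: no change — [sguhwwu]
Rule 2 changed 2 position(s).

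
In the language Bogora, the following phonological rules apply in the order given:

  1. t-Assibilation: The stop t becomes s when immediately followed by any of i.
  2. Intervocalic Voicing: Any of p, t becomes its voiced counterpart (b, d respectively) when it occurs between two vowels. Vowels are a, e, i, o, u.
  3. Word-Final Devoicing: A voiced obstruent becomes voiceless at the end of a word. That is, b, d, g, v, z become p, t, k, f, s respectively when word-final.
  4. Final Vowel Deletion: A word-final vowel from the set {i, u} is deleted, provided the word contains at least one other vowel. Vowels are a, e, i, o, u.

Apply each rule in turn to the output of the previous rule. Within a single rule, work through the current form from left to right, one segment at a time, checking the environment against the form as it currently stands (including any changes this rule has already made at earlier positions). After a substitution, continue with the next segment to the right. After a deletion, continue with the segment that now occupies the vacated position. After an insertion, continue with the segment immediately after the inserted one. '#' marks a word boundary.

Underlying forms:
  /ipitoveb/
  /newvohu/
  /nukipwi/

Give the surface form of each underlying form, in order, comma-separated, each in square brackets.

[ibidovep], [newvoh], [nukipw]

/ipitoveb/:
  1 t-Assibilation: no change — [ipitoveb]
  2 Intervocalic Voicing: [ipitoveb] → [ibidoveb]
  3 Word-Final Devoicing: [ibidoveb] → [ibidovep]
  4 Final Vowel Deletion: no change — [ibidovep]
/newvohu/:
  1 t-Assibilation: no change — [newvohu]
  2 Intervocalic Voicing: no change — [newvohu]
  3 Word-Final Devoicing: no change — [newvohu]
  4 Final Vowel Deletion: [newvohu] → [newvoh]
/nukipwi/:
  1 t-Assibilation: no change — [nukipwi]
  2 Intervocalic Voicing: no change — [nukipwi]
  3 Word-Final Devoicing: no change — [nukipwi]
  4 Final Vowel Deletion: [nukipwi] → [nukipw]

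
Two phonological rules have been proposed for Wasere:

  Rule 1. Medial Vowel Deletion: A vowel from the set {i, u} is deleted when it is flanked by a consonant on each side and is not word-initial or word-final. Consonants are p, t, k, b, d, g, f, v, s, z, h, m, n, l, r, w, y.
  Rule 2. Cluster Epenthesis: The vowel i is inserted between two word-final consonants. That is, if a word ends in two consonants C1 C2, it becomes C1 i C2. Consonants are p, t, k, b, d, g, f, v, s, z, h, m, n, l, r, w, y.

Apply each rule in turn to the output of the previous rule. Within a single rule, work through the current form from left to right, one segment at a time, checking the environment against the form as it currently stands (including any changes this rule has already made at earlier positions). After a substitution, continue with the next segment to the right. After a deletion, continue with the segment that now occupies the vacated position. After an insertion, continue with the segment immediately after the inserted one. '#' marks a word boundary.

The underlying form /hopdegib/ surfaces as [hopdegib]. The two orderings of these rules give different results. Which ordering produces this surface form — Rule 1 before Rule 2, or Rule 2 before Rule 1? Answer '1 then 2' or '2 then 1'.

Order 1 then 2:
  1 Medial Vowel Deletion: [hopdegib] → [hopdegb]
  2 Cluster Epenthesis: [hopdegb] → [hopdegib]
  result: [hopdegib]
Order 2 then 1:
  2 Cluster Epenthesis: no change — [hopdegib]
  1 Medial Vowel Deletion: [hopdegib] → [hopdegb]
  result: [hopdegb]

1 then 2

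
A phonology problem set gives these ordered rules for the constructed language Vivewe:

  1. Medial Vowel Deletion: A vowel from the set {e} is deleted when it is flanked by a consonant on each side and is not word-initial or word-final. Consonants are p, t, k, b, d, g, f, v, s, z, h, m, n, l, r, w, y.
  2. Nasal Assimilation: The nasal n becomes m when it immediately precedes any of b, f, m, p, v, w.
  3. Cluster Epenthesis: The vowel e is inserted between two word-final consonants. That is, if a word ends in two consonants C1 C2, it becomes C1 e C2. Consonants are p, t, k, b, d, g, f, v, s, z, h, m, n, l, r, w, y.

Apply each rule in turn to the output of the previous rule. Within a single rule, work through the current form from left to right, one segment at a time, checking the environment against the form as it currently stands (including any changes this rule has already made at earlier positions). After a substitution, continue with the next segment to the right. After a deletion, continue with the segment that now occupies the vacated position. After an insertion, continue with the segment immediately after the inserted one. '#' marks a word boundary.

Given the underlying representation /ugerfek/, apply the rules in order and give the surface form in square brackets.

[ugrfek]

1 Medial Vowel Deletion: [ugerfek] → [ugrfk]
2 Nasal Assimilation: no change — [ugrfk]
3 Cluster Epenthesis: [ugrfk] → [ugrfek]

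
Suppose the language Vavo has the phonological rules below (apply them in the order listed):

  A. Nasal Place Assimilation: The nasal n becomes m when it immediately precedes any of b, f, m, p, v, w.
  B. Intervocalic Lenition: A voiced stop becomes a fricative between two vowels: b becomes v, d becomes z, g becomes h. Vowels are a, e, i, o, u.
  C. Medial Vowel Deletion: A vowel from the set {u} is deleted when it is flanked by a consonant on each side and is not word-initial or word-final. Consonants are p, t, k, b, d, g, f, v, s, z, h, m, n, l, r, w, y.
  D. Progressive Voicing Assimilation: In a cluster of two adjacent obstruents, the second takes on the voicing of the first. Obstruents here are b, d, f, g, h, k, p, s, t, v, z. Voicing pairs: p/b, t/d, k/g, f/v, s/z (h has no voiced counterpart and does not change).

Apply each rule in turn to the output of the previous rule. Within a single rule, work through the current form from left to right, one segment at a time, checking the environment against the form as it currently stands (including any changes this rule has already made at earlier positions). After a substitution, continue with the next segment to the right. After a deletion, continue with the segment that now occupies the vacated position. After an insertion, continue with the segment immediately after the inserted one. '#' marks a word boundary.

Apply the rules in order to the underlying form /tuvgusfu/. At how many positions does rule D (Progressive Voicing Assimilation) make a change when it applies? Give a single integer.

A Nasal Place Assimilation: no change — [tuvgusfu]
B Intervocalic Lenition: no change — [tuvgusfu]
C Medial Vowel Deletion: [tuvgusfu] → [tvgsfu]
D Progressive Voicing Assimilation: [tvgsfu] → [tfksfu]
Rule D changed 2 position(s).

2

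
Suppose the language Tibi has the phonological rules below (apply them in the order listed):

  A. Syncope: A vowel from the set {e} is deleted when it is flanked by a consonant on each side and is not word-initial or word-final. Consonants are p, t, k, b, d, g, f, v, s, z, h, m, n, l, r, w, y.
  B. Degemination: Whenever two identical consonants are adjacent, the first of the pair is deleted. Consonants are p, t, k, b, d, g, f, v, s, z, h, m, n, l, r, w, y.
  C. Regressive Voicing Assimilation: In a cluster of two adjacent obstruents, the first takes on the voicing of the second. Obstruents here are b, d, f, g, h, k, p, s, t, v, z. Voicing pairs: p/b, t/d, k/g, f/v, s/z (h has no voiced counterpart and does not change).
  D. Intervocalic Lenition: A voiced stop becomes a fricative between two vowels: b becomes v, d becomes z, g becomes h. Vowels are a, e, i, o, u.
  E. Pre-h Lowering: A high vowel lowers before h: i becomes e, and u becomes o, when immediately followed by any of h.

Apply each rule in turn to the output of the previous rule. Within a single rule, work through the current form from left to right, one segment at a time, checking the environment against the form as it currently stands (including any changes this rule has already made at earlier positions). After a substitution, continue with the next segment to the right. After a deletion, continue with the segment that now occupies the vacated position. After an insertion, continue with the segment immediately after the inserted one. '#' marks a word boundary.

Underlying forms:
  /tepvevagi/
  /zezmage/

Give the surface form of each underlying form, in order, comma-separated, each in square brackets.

/tepvevagi/:
  A Syncope: [tepvevagi] → [tpvvagi]
  B Degemination: [tpvvagi] → [tpvagi]
  C Regressive Voicing Assimilation: [tpvagi] → [tbvagi]
  D Intervocalic Lenition: [tbvagi] → [tbvahi]
  E Pre-h Lowering: no change — [tbvahi]
/zezmage/:
  A Syncope: [zezmage] → [zzmage]
  B Degemination: [zzmage] → [zmage]
  C Regressive Voicing Assimilation: no change — [zmage]
  D Intervocalic Lenition: [zmage] → [zmahe]
  E Pre-h Lowering: no change — [zmahe]

[tbvahi], [zmahe]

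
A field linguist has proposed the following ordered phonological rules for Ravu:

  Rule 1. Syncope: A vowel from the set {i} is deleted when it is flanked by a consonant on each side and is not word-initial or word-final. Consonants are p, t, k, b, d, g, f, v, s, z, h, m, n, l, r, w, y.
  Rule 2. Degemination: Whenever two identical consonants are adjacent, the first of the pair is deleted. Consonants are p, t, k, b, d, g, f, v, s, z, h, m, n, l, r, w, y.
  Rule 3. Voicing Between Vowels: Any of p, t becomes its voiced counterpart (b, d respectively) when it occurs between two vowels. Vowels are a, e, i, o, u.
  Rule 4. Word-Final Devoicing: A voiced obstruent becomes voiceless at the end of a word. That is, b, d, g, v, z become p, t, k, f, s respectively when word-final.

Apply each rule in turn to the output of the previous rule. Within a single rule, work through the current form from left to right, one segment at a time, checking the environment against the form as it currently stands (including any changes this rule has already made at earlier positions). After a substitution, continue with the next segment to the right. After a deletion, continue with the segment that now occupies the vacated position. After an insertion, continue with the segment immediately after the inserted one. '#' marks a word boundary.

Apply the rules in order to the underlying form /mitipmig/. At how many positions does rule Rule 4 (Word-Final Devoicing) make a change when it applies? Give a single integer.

Rule 1 Syncope: [mitipmig] → [mtpmg]
Rule 2 Degemination: no change — [mtpmg]
Rule 3 Voicing Between Vowels: no change — [mtpmg]
Rule 4 Word-Final Devoicing: [mtpmg] → [mtpmk]
Rule Rule 4 changed 1 position(s).

1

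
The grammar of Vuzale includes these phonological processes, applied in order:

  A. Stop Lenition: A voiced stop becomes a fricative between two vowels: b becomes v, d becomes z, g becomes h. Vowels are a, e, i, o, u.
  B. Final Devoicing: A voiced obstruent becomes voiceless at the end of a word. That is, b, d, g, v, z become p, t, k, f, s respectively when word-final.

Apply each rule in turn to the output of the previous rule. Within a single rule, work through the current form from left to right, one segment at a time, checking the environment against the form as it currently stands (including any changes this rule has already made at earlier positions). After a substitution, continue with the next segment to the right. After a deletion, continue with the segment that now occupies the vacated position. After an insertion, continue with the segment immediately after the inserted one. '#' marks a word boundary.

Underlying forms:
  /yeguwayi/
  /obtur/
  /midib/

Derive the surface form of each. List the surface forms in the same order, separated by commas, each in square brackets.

/yeguwayi/:
  A Stop Lenition: [yeguwayi] → [yehuwayi]
  B Final Devoicing: no change — [yehuwayi]
/obtur/:
  A Stop Lenition: no change — [obtur]
  B Final Devoicing: no change — [obtur]
/midib/:
  A Stop Lenition: [midib] → [mizib]
  B Final Devoicing: [mizib] → [mizip]

[yehuwayi], [obtur], [mizip]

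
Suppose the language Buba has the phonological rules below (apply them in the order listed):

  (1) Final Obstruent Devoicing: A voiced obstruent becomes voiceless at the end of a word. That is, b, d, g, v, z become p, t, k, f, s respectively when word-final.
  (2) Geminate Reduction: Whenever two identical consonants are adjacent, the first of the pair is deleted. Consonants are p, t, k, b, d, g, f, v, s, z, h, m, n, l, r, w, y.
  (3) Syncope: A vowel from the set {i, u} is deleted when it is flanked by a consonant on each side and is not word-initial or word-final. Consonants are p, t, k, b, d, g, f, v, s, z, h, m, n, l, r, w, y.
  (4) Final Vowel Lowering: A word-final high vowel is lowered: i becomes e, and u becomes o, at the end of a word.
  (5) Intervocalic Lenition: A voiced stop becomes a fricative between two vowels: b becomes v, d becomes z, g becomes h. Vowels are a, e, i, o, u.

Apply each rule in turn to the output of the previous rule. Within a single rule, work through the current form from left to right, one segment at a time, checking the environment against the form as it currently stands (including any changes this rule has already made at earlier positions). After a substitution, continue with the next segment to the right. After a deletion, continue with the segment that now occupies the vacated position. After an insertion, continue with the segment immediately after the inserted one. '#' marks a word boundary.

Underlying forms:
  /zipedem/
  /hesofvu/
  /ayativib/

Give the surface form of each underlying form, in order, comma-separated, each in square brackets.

[zpezem], [hesofvo], [ayatvp]

/zipedem/:
  (1) Final Obstruent Devoicing: no change — [zipedem]
  (2) Geminate Reduction: no change — [zipedem]
  (3) Syncope: [zipedem] → [zpedem]
  (4) Final Vowel Lowering: no change — [zpedem]
  (5) Intervocalic Lenition: [zpedem] → [zpezem]
/hesofvu/:
  (1) Final Obstruent Devoicing: no change — [hesofvu]
  (2) Geminate Reduction: no change — [hesofvu]
  (3) Syncope: no change — [hesofvu]
  (4) Final Vowel Lowering: [hesofvu] → [hesofvo]
  (5) Intervocalic Lenition: no change — [hesofvo]
/ayativib/:
  (1) Final Obstruent Devoicing: [ayativib] → [ayativip]
  (2) Geminate Reduction: no change — [ayativip]
  (3) Syncope: [ayativip] → [ayatvp]
  (4) Final Vowel Lowering: no change — [ayatvp]
  (5) Intervocalic Lenition: no change — [ayatvp]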